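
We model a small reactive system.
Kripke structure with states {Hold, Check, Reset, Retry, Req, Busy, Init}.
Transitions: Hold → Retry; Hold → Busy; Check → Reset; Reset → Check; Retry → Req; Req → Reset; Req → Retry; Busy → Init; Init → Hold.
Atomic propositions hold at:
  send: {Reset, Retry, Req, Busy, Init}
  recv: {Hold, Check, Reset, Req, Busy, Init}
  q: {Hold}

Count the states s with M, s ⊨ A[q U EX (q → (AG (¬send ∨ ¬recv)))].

6

Sat(¬send) = {Hold, Check}
Sat(¬recv) = {Retry}
Sat(¬send ∨ ¬recv) = {Hold, Check, Retry}
AG (¬send ∨ ¬recv): greatest fixpoint, start Z0 = {Hold, Check, Retry}, keep only states in Sat with every successor in Z. Z1 = ∅; fixed.
Sat(AG (¬send ∨ ¬recv)) = ∅
Sat(q → (AG (¬send ∨ ¬recv))) = {Check, Reset, Retry, Req, Busy, Init}
Sat(EX (q → (AG (¬send ∨ ¬recv)))) = {s : some successor in {Check, Reset, Retry, Req, Busy, Init}} = {Hold, Check, Reset, Retry, Req, Busy}
A[q U EX (q → (AG (¬send ∨ ¬recv)))]: least fixpoint, start Z0 = Sat(EX (q → (AG (¬send ∨ ¬recv)))) = {Hold, Check, Reset, Retry, Req, Busy}, add states in Sat(q) with every successor in Z. Already a fixed point.
Sat(A[q U EX (q → (AG (¬send ∨ ¬recv)))]) = {Hold, Check, Reset, Retry, Req, Busy}
|Sat(A[q U EX (q → (AG (¬send ∨ ¬recv)))])| = |{Hold, Check, Reset, Retry, Req, Busy}| = 6.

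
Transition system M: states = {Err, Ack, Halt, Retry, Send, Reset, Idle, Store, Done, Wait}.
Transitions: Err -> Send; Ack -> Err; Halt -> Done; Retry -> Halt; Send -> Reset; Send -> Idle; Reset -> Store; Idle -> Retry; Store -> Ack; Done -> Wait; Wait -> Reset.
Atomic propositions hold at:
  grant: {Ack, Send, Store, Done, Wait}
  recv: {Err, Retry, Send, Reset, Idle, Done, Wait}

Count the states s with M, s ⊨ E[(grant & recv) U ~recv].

3

Sat(grant & recv) = {Send, Done, Wait}
Sat(~recv) = {Ack, Halt, Store}
E[(grant & recv) U ~recv]: least fixpoint, start Z0 = Sat(~recv) = {Ack, Halt, Store}, add states in Sat(grant & recv) with some successor in Z. Already a fixed point.
Sat(E[(grant & recv) U ~recv]) = {Ack, Halt, Store}
|Sat(E[(grant & recv) U ~recv])| = |{Ack, Halt, Store}| = 3.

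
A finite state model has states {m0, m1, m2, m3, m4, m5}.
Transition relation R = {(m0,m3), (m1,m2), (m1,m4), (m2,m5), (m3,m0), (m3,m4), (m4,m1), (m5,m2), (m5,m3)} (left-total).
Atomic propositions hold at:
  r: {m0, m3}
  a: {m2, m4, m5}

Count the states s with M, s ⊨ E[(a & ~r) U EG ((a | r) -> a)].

4

Sat(~r) = {m1, m2, m4, m5}
Sat(a & ~r) = {m2, m4, m5}
Sat(a | r) = {m0, m2, m3, m4, m5}
Sat((a | r) -> a) = {m1, m2, m4, m5}
EG ((a | r) -> a): greatest fixpoint, start Z0 = {m1, m2, m4, m5}, keep only states in Sat with some successor in Z. Already a fixed point.
Sat(EG ((a | r) -> a)) = {m1, m2, m4, m5}
E[(a & ~r) U EG ((a | r) -> a)]: least fixpoint, start Z0 = Sat(EG ((a | r) -> a)) = {m1, m2, m4, m5}, add states in Sat(a & ~r) with some successor in Z. Already a fixed point.
Sat(E[(a & ~r) U EG ((a | r) -> a)]) = {m1, m2, m4, m5}
|Sat(E[(a & ~r) U EG ((a | r) -> a)])| = |{m1, m2, m4, m5}| = 4.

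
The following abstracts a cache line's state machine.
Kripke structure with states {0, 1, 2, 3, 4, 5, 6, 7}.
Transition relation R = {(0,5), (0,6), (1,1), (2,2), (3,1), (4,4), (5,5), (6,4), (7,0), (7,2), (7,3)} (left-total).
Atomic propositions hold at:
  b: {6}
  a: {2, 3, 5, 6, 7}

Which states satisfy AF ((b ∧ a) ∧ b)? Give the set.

{6}

Sat(b ∧ a) = {6}
Sat((b ∧ a) ∧ b) = {6}
AF ((b ∧ a) ∧ b): least fixpoint, start Z0 = {6}, add states with every successor in Z. Already a fixed point.
Sat(AF ((b ∧ a) ∧ b)) = {6}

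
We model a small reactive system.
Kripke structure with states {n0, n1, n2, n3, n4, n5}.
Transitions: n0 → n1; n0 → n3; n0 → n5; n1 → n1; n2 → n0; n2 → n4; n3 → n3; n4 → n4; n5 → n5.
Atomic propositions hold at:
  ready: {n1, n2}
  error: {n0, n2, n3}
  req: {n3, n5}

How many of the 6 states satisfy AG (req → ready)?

Sat(req → ready) = {n0, n1, n2, n4}
AG (req → ready): greatest fixpoint, start Z0 = {n0, n1, n2, n4}, keep only states in Sat with every successor in Z. Z1 = {n1, n2, n4}; Z2 = {n1, n4}; fixed.
Sat(AG (req → ready)) = {n1, n4}
|Sat(AG (req → ready))| = |{n1, n4}| = 2.

2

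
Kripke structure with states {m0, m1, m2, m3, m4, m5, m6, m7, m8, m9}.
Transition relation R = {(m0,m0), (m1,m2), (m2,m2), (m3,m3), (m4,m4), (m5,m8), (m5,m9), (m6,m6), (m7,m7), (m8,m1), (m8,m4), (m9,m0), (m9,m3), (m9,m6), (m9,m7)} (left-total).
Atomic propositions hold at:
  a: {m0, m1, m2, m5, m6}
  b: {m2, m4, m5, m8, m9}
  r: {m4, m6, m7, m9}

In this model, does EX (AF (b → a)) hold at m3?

Yes

Sat(b → a) = {m0, m1, m2, m3, m5, m6, m7}
AF (b → a): least fixpoint, start Z0 = {m0, m1, m2, m3, m5, m6, m7}, add states with every successor in Z. Z1 = {m0, m1, m2, m3, m5, m6, m7, m9}; fixed.
Sat(AF (b → a)) = {m0, m1, m2, m3, m5, m6, m7, m9}
Sat(EX (AF (b → a))) = {s : some successor in {m0, m1, m2, m3, m5, m6, m7, m9}} = {m0, m1, m2, m3, m5, m6, m7, m8, m9}
m3 ∈ Sat(EX (AF (b → a))) = {m0, m1, m2, m3, m5, m6, m7, m8, m9}, so the formula holds at m3.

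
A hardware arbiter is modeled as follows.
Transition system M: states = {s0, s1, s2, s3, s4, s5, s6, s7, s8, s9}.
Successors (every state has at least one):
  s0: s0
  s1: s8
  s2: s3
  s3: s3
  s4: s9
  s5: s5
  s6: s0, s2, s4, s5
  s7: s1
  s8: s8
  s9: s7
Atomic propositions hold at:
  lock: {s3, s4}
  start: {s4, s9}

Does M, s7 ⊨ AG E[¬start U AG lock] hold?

Sat(¬start) = {s0, s1, s2, s3, s5, s6, s7, s8}
AG lock: greatest fixpoint, start Z0 = {s3, s4}, keep only states in Sat with every successor in Z. Z1 = {s3}; fixed.
Sat(AG lock) = {s3}
E[¬start U AG lock]: least fixpoint, start Z0 = Sat(AG lock) = {s3}, add states in Sat(¬start) with some successor in Z. Z1 = {s2, s3}; Z2 = {s2, s3, s6}; fixed.
Sat(E[¬start U AG lock]) = {s2, s3, s6}
AG E[¬start U AG lock]: greatest fixpoint, start Z0 = {s2, s3, s6}, keep only states in Sat with every successor in Z. Z1 = {s2, s3}; fixed.
Sat(AG E[¬start U AG lock]) = {s2, s3}
s7 ∉ Sat(AG E[¬start U AG lock]) = {s2, s3}, so the formula does not hold at s7.

No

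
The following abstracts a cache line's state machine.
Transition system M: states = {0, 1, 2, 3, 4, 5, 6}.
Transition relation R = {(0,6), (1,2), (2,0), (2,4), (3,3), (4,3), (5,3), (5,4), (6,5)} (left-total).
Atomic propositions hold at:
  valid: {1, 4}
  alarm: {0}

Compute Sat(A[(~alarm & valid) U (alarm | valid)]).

{0, 1, 4}

Sat(~alarm) = {1, 2, 3, 4, 5, 6}
Sat(~alarm & valid) = {1, 4}
Sat(alarm | valid) = {0, 1, 4}
A[(~alarm & valid) U (alarm | valid)]: least fixpoint, start Z0 = Sat((alarm | valid)) = {0, 1, 4}, add states in Sat(~alarm & valid) with every successor in Z. Already a fixed point.
Sat(A[(~alarm & valid) U (alarm | valid)]) = {0, 1, 4}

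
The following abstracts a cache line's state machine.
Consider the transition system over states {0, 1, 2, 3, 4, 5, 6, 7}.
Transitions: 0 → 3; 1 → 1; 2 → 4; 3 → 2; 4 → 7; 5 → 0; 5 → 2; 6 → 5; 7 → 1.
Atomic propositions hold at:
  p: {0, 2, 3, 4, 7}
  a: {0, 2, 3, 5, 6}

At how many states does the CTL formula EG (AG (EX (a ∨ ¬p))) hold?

Sat(¬p) = {1, 5, 6}
Sat(a ∨ ¬p) = {0, 1, 2, 3, 5, 6}
Sat(EX (a ∨ ¬p)) = {s : some successor in {0, 1, 2, 3, 5, 6}} = {0, 1, 3, 5, 6, 7}
AG (EX (a ∨ ¬p)): greatest fixpoint, start Z0 = {0, 1, 3, 5, 6, 7}, keep only states in Sat with every successor in Z. Z1 = {0, 1, 6, 7}; Z2 = {1, 7}; fixed.
Sat(AG (EX (a ∨ ¬p))) = {1, 7}
EG (AG (EX (a ∨ ¬p))): greatest fixpoint, start Z0 = {1, 7}, keep only states in Sat with some successor in Z. Already a fixed point.
Sat(EG (AG (EX (a ∨ ¬p)))) = {1, 7}
|Sat(EG (AG (EX (a ∨ ¬p))))| = |{1, 7}| = 2.

2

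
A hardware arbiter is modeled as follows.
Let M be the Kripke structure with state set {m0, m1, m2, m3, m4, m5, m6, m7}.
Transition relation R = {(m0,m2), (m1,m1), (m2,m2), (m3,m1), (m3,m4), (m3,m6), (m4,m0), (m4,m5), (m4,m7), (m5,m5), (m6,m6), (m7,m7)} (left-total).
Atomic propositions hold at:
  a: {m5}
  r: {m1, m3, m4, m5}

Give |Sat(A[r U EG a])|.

1

EG a: greatest fixpoint, start Z0 = {m5}, keep only states in Sat with some successor in Z. Already a fixed point.
Sat(EG a) = {m5}
A[r U EG a]: least fixpoint, start Z0 = Sat(EG a) = {m5}, add states in Sat(r) with every successor in Z. Already a fixed point.
Sat(A[r U EG a]) = {m5}
|Sat(A[r U EG a])| = |{m5}| = 1.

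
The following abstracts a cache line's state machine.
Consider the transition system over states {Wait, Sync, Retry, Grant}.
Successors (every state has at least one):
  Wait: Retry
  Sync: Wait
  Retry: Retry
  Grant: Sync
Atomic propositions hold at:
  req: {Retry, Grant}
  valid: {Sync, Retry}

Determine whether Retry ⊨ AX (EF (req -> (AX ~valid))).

No

Sat(~valid) = {Wait, Grant}
Sat(AX ~valid) = {s : every successor in {Wait, Grant}} = {Sync}
Sat(req -> (AX ~valid)) = {Wait, Sync}
EF (req -> (AX ~valid)): least fixpoint, start Z0 = {Wait, Sync}, add states with some successor in Z. Z1 = {Wait, Sync, Grant}; fixed.
Sat(EF (req -> (AX ~valid))) = {Wait, Sync, Grant}
Sat(AX (EF (req -> (AX ~valid)))) = {s : every successor in {Wait, Sync, Grant}} = {Sync, Grant}
Retry ∉ Sat(AX (EF (req -> (AX ~valid)))) = {Sync, Grant}, so the formula does not hold at Retry.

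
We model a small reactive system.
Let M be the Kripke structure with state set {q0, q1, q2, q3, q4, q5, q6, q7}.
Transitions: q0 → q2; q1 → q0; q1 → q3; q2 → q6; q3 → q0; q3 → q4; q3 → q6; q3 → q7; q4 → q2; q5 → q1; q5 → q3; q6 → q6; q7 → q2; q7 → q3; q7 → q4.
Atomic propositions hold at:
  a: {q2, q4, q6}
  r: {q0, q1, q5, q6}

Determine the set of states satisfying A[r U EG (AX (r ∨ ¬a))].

{q0, q2, q6}

Sat(¬a) = {q0, q1, q3, q5, q7}
Sat(r ∨ ¬a) = {q0, q1, q3, q5, q6, q7}
Sat(AX (r ∨ ¬a)) = {s : every successor in {q0, q1, q3, q5, q6, q7}} = {q1, q2, q5, q6}
EG (AX (r ∨ ¬a)): greatest fixpoint, start Z0 = {q1, q2, q5, q6}, keep only states in Sat with some successor in Z. Z1 = {q2, q5, q6}; Z2 = {q2, q6}; fixed.
Sat(EG (AX (r ∨ ¬a))) = {q2, q6}
A[r U EG (AX (r ∨ ¬a))]: least fixpoint, start Z0 = Sat(EG (AX (r ∨ ¬a))) = {q2, q6}, add states in Sat(r) with every successor in Z. Z1 = {q0, q2, q6}; fixed.
Sat(A[r U EG (AX (r ∨ ¬a))]) = {q0, q2, q6}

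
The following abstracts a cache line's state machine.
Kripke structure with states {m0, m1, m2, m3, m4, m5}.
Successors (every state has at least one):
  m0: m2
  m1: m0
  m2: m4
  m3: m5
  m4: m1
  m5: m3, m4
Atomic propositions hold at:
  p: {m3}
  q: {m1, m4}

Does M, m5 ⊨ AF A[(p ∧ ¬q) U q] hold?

No

Sat(¬q) = {m0, m2, m3, m5}
Sat(p ∧ ¬q) = {m3}
A[(p ∧ ¬q) U q]: least fixpoint, start Z0 = Sat(q) = {m1, m4}, add states in Sat(p ∧ ¬q) with every successor in Z. Already a fixed point.
Sat(A[(p ∧ ¬q) U q]) = {m1, m4}
AF A[(p ∧ ¬q) U q]: least fixpoint, start Z0 = {m1, m4}, add states with every successor in Z. Z1 = {m1, m2, m4}; Z2 = {m0, m1, m2, m4}; fixed.
Sat(AF A[(p ∧ ¬q) U q]) = {m0, m1, m2, m4}
m5 ∉ Sat(AF A[(p ∧ ¬q) U q]) = {m0, m1, m2, m4}, so the formula does not hold at m5.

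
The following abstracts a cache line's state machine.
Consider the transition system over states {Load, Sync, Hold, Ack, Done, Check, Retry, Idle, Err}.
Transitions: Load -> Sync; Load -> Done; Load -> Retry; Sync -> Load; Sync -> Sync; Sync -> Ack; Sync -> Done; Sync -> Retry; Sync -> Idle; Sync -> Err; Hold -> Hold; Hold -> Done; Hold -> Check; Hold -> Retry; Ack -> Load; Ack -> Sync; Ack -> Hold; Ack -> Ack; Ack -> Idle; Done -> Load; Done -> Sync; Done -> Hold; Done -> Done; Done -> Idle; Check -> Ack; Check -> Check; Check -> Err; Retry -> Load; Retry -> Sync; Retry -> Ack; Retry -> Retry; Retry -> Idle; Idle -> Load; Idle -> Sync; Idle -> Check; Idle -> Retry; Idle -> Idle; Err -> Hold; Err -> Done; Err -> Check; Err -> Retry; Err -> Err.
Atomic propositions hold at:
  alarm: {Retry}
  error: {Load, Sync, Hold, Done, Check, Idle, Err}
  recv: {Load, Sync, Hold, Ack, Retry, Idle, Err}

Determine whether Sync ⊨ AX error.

No

Sat(AX error) = {s : every successor in {Load, Sync, Hold, Done, Check, Idle, Err}} = {Done}
Sync ∉ Sat(AX error) = {Done}, so the formula does not hold at Sync.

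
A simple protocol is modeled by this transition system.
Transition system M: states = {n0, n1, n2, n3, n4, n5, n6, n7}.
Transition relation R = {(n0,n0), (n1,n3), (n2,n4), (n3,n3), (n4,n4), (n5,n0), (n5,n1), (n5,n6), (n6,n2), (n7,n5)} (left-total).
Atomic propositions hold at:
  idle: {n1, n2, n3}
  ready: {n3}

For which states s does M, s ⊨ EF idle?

{n1, n2, n3, n5, n6, n7}

EF idle: least fixpoint, start Z0 = {n1, n2, n3}, add states with some successor in Z. Z1 = {n1, n2, n3, n5, n6}; Z2 = {n1, n2, n3, n5, n6, n7}; fixed.
Sat(EF idle) = {n1, n2, n3, n5, n6, n7}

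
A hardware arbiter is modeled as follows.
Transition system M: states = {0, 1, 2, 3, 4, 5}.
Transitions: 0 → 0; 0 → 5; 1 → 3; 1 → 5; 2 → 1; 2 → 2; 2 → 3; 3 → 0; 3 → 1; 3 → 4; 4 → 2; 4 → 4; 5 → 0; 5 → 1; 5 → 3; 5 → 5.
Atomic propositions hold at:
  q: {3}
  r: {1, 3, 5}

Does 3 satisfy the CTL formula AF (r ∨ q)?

Yes

Sat(r ∨ q) = {1, 3, 5}
AF (r ∨ q): least fixpoint, start Z0 = {1, 3, 5}, add states with every successor in Z. Already a fixed point.
Sat(AF (r ∨ q)) = {1, 3, 5}
3 ∈ Sat(AF (r ∨ q)) = {1, 3, 5}, so the formula holds at 3.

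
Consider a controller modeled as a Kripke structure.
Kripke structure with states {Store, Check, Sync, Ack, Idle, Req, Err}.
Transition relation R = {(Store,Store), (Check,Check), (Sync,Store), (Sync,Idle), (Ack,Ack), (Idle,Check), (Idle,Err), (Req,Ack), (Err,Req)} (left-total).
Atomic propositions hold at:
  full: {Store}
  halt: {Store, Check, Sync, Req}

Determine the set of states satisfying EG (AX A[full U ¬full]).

Sat(¬full) = {Check, Sync, Ack, Idle, Req, Err}
A[full U ¬full]: least fixpoint, start Z0 = Sat(¬full) = {Check, Sync, Ack, Idle, Req, Err}, add states in Sat(full) with every successor in Z. Already a fixed point.
Sat(A[full U ¬full]) = {Check, Sync, Ack, Idle, Req, Err}
Sat(AX A[full U ¬full]) = {s : every successor in {Check, Sync, Ack, Idle, Req, Err}} = {Check, Ack, Idle, Req, Err}
EG (AX A[full U ¬full]): greatest fixpoint, start Z0 = {Check, Ack, Idle, Req, Err}, keep only states in Sat with some successor in Z. Already a fixed point.
Sat(EG (AX A[full U ¬full])) = {Check, Ack, Idle, Req, Err}

{Check, Ack, Idle, Req, Err}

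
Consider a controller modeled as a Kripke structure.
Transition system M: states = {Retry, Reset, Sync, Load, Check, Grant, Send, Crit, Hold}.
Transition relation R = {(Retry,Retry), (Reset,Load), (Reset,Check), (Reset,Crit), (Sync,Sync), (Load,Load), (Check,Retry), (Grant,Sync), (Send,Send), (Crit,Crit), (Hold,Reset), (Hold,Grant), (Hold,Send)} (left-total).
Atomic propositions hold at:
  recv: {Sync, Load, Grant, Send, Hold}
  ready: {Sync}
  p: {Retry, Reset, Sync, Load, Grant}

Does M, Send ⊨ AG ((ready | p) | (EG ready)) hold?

No

Sat(ready | p) = {Retry, Reset, Sync, Load, Grant}
EG ready: greatest fixpoint, start Z0 = {Sync}, keep only states in Sat with some successor in Z. Already a fixed point.
Sat(EG ready) = {Sync}
Sat((ready | p) | (EG ready)) = {Retry, Reset, Sync, Load, Grant}
AG ((ready | p) | (EG ready)): greatest fixpoint, start Z0 = {Retry, Reset, Sync, Load, Grant}, keep only states in Sat with every successor in Z. Z1 = {Retry, Sync, Load, Grant}; fixed.
Sat(AG ((ready | p) | (EG ready))) = {Retry, Sync, Load, Grant}
Send ∉ Sat(AG ((ready | p) | (EG ready))) = {Retry, Sync, Load, Grant}, so the formula does not hold at Send.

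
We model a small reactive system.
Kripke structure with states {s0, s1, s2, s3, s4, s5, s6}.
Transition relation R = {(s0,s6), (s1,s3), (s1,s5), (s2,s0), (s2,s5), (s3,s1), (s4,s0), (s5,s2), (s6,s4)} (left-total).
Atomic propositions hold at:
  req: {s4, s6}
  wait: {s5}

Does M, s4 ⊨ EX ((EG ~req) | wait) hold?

Sat(~req) = {s0, s1, s2, s3, s5}
EG ~req: greatest fixpoint, start Z0 = {s0, s1, s2, s3, s5}, keep only states in Sat with some successor in Z. Z1 = {s1, s2, s3, s5}; fixed.
Sat(EG ~req) = {s1, s2, s3, s5}
Sat((EG ~req) | wait) = {s1, s2, s3, s5}
Sat(EX ((EG ~req) | wait)) = {s : some successor in {s1, s2, s3, s5}} = {s1, s2, s3, s5}
s4 ∉ Sat(EX ((EG ~req) | wait)) = {s1, s2, s3, s5}, so the formula does not hold at s4.

No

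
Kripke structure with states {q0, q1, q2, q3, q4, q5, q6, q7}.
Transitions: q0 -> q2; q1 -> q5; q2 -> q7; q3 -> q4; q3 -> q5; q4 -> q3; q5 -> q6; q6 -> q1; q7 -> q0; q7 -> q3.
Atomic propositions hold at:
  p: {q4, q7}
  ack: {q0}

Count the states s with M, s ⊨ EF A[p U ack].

A[p U ack]: least fixpoint, start Z0 = Sat(ack) = {q0}, add states in Sat(p) with every successor in Z. Already a fixed point.
Sat(A[p U ack]) = {q0}
EF A[p U ack]: least fixpoint, start Z0 = {q0}, add states with some successor in Z. Z1 = {q0, q7}; Z2 = {q0, q2, q7}; fixed.
Sat(EF A[p U ack]) = {q0, q2, q7}
|Sat(EF A[p U ack])| = |{q0, q2, q7}| = 3.

3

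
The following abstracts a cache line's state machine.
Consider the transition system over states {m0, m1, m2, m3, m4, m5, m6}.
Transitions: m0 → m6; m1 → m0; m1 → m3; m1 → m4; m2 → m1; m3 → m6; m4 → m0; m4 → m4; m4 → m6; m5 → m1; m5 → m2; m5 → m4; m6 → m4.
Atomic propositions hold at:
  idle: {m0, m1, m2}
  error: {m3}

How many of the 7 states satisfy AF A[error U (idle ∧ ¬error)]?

3

Sat(¬error) = {m0, m1, m2, m4, m5, m6}
Sat(idle ∧ ¬error) = {m0, m1, m2}
A[error U (idle ∧ ¬error)]: least fixpoint, start Z0 = Sat((idle ∧ ¬error)) = {m0, m1, m2}, add states in Sat(error) with every successor in Z. Already a fixed point.
Sat(A[error U (idle ∧ ¬error)]) = {m0, m1, m2}
AF A[error U (idle ∧ ¬error)]: least fixpoint, start Z0 = {m0, m1, m2}, add states with every successor in Z. Already a fixed point.
Sat(AF A[error U (idle ∧ ¬error)]) = {m0, m1, m2}
|Sat(AF A[error U (idle ∧ ¬error)])| = |{m0, m1, m2}| = 3.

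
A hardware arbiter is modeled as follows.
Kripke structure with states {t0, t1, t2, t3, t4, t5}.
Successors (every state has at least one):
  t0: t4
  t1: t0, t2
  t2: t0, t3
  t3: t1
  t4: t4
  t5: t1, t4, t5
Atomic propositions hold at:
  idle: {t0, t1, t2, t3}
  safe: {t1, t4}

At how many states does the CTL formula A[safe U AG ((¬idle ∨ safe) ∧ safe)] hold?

Sat(¬idle) = {t4, t5}
Sat(¬idle ∨ safe) = {t1, t4, t5}
Sat((¬idle ∨ safe) ∧ safe) = {t1, t4}
AG ((¬idle ∨ safe) ∧ safe): greatest fixpoint, start Z0 = {t1, t4}, keep only states in Sat with every successor in Z. Z1 = {t4}; fixed.
Sat(AG ((¬idle ∨ safe) ∧ safe)) = {t4}
A[safe U AG ((¬idle ∨ safe) ∧ safe)]: least fixpoint, start Z0 = Sat(AG ((¬idle ∨ safe) ∧ safe)) = {t4}, add states in Sat(safe) with every successor in Z. Already a fixed point.
Sat(A[safe U AG ((¬idle ∨ safe) ∧ safe)]) = {t4}
|Sat(A[safe U AG ((¬idle ∨ safe) ∧ safe)])| = |{t4}| = 1.

1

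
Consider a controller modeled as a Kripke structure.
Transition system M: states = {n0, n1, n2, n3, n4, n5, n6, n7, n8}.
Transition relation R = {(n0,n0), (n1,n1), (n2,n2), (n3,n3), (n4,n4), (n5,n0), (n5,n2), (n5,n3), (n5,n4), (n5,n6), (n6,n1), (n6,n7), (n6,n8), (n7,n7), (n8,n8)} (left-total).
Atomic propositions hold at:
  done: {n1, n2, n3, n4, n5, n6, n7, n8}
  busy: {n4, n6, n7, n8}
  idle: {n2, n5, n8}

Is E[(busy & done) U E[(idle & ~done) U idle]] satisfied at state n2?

Sat(busy & done) = {n4, n6, n7, n8}
Sat(~done) = {n0}
Sat(idle & ~done) = ∅
E[(idle & ~done) U idle]: least fixpoint, start Z0 = Sat(idle) = {n2, n5, n8}, add states in Sat(idle & ~done) with some successor in Z. Already a fixed point.
Sat(E[(idle & ~done) U idle]) = {n2, n5, n8}
E[(busy & done) U E[(idle & ~done) U idle]]: least fixpoint, start Z0 = Sat(E[(idle & ~done) U idle]) = {n2, n5, n8}, add states in Sat(busy & done) with some successor in Z. Z1 = {n2, n5, n6, n8}; fixed.
Sat(E[(busy & done) U E[(idle & ~done) U idle]]) = {n2, n5, n6, n8}
n2 ∈ Sat(E[(busy & done) U E[(idle & ~done) U idle]]) = {n2, n5, n6, n8}, so the formula holds at n2.

Yes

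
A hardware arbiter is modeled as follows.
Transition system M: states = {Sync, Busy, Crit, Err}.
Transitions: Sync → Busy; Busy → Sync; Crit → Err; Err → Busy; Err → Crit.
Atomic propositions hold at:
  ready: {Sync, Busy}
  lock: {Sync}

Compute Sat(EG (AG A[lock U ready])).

A[lock U ready]: least fixpoint, start Z0 = Sat(ready) = {Sync, Busy}, add states in Sat(lock) with every successor in Z. Already a fixed point.
Sat(A[lock U ready]) = {Sync, Busy}
AG A[lock U ready]: greatest fixpoint, start Z0 = {Sync, Busy}, keep only states in Sat with every successor in Z. Already a fixed point.
Sat(AG A[lock U ready]) = {Sync, Busy}
EG (AG A[lock U ready]): greatest fixpoint, start Z0 = {Sync, Busy}, keep only states in Sat with some successor in Z. Already a fixed point.
Sat(EG (AG A[lock U ready])) = {Sync, Busy}

{Sync, Busy}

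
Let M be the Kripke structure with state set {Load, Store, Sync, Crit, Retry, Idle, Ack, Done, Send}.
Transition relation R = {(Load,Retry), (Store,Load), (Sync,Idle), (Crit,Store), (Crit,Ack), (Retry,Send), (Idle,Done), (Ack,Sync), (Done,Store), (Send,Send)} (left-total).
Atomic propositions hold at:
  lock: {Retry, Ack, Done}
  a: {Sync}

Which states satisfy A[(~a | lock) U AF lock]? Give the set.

{Load, Store, Sync, Crit, Retry, Idle, Ack, Done}

Sat(~a) = {Load, Store, Crit, Retry, Idle, Ack, Done, Send}
Sat(~a | lock) = {Load, Store, Crit, Retry, Idle, Ack, Done, Send}
AF lock: least fixpoint, start Z0 = {Retry, Ack, Done}, add states with every successor in Z. Z1 = {Load, Retry, Idle, Ack, Done}; Z2 = {Load, Store, Sync, Retry, Idle, Ack, Done}; Z3 = {Load, Store, Sync, Crit, Retry, Idle, Ack, Done}; fixed.
Sat(AF lock) = {Load, Store, Sync, Crit, Retry, Idle, Ack, Done}
A[(~a | lock) U AF lock]: least fixpoint, start Z0 = Sat(AF lock) = {Load, Store, Sync, Crit, Retry, Idle, Ack, Done}, add states in Sat(~a | lock) with every successor in Z. Already a fixed point.
Sat(A[(~a | lock) U AF lock]) = {Load, Store, Sync, Crit, Retry, Idle, Ack, Done}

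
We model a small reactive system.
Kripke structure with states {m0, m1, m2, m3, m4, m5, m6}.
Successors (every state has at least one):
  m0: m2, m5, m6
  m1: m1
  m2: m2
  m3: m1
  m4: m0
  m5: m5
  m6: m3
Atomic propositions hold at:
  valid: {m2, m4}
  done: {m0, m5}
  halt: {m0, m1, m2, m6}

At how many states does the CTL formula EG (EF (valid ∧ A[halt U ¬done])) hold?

3

Sat(¬done) = {m1, m2, m3, m4, m6}
A[halt U ¬done]: least fixpoint, start Z0 = Sat(¬done) = {m1, m2, m3, m4, m6}, add states in Sat(halt) with every successor in Z. Already a fixed point.
Sat(A[halt U ¬done]) = {m1, m2, m3, m4, m6}
Sat(valid ∧ A[halt U ¬done]) = {m2, m4}
EF (valid ∧ A[halt U ¬done]): least fixpoint, start Z0 = {m2, m4}, add states with some successor in Z. Z1 = {m0, m2, m4}; fixed.
Sat(EF (valid ∧ A[halt U ¬done])) = {m0, m2, m4}
EG (EF (valid ∧ A[halt U ¬done])): greatest fixpoint, start Z0 = {m0, m2, m4}, keep only states in Sat with some successor in Z. Already a fixed point.
Sat(EG (EF (valid ∧ A[halt U ¬done]))) = {m0, m2, m4}
|Sat(EG (EF (valid ∧ A[halt U ¬done])))| = |{m0, m2, m4}| = 3.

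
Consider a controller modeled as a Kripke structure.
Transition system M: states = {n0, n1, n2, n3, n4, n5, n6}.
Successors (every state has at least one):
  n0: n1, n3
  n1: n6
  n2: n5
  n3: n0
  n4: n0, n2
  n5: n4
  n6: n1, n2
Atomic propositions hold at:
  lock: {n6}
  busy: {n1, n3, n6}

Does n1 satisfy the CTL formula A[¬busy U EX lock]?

Sat(¬busy) = {n0, n2, n4, n5}
Sat(EX lock) = {s : some successor in {n6}} = {n1}
A[¬busy U EX lock]: least fixpoint, start Z0 = Sat(EX lock) = {n1}, add states in Sat(¬busy) with every successor in Z. Already a fixed point.
Sat(A[¬busy U EX lock]) = {n1}
n1 ∈ Sat(A[¬busy U EX lock]) = {n1}, so the formula holds at n1.

Yes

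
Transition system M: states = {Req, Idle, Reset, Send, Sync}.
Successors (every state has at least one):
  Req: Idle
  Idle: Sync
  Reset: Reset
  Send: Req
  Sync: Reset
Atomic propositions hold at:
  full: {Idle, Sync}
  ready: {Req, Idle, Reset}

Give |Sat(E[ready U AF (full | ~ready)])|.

Sat(~ready) = {Send, Sync}
Sat(full | ~ready) = {Idle, Send, Sync}
AF (full | ~ready): least fixpoint, start Z0 = {Idle, Send, Sync}, add states with every successor in Z. Z1 = {Req, Idle, Send, Sync}; fixed.
Sat(AF (full | ~ready)) = {Req, Idle, Send, Sync}
E[ready U AF (full | ~ready)]: least fixpoint, start Z0 = Sat(AF (full | ~ready)) = {Req, Idle, Send, Sync}, add states in Sat(ready) with some successor in Z. Already a fixed point.
Sat(E[ready U AF (full | ~ready)]) = {Req, Idle, Send, Sync}
|Sat(E[ready U AF (full | ~ready)])| = |{Req, Idle, Send, Sync}| = 4.

4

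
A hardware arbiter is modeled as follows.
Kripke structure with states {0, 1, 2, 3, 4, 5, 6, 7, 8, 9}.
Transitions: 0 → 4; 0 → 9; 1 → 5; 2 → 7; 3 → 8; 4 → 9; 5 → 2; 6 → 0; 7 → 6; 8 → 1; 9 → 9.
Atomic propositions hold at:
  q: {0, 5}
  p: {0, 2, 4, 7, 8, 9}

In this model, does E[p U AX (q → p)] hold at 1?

Sat(q → p) = {0, 1, 2, 3, 4, 6, 7, 8, 9}
Sat(AX (q → p)) = {s : every successor in {0, 1, 2, 3, 4, 6, 7, 8, 9}} = {0, 2, 3, 4, 5, 6, 7, 8, 9}
E[p U AX (q → p)]: least fixpoint, start Z0 = Sat(AX (q → p)) = {0, 2, 3, 4, 5, 6, 7, 8, 9}, add states in Sat(p) with some successor in Z. Already a fixed point.
Sat(E[p U AX (q → p)]) = {0, 2, 3, 4, 5, 6, 7, 8, 9}
1 ∉ Sat(E[p U AX (q → p)]) = {0, 2, 3, 4, 5, 6, 7, 8, 9}, so the formula does not hold at 1.

No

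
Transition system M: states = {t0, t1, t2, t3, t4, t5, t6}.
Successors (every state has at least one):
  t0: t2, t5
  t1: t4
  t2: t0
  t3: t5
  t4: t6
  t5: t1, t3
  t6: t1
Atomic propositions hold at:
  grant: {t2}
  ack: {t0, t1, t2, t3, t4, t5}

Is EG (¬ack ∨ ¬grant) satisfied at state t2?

No

Sat(¬ack) = {t6}
Sat(¬grant) = {t0, t1, t3, t4, t5, t6}
Sat(¬ack ∨ ¬grant) = {t0, t1, t3, t4, t5, t6}
EG (¬ack ∨ ¬grant): greatest fixpoint, start Z0 = {t0, t1, t3, t4, t5, t6}, keep only states in Sat with some successor in Z. Already a fixed point.
Sat(EG (¬ack ∨ ¬grant)) = {t0, t1, t3, t4, t5, t6}
t2 ∉ Sat(EG (¬ack ∨ ¬grant)) = {t0, t1, t3, t4, t5, t6}, so the formula does not hold at t2.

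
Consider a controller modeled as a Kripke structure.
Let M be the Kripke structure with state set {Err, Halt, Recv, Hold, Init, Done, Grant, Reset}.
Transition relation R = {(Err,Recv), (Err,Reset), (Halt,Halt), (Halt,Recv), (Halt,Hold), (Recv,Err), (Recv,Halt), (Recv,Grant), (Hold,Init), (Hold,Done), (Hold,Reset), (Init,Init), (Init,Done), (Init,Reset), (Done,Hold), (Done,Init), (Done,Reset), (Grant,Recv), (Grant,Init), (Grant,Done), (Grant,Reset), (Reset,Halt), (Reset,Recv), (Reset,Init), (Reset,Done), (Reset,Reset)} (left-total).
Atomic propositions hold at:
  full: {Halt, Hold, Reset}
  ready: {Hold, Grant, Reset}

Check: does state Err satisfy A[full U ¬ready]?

Yes

Sat(¬ready) = {Err, Halt, Recv, Init, Done}
A[full U ¬ready]: least fixpoint, start Z0 = Sat(¬ready) = {Err, Halt, Recv, Init, Done}, add states in Sat(full) with every successor in Z. Already a fixed point.
Sat(A[full U ¬ready]) = {Err, Halt, Recv, Init, Done}
Err ∈ Sat(A[full U ¬ready]) = {Err, Halt, Recv, Init, Done}, so the formula holds at Err.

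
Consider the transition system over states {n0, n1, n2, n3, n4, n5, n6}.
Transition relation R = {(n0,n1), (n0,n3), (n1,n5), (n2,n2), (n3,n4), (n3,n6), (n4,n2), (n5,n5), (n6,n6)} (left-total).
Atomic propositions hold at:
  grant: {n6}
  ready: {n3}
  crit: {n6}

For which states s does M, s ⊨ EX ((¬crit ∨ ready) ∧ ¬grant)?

{n0, n1, n2, n3, n4, n5}

Sat(¬crit) = {n0, n1, n2, n3, n4, n5}
Sat(¬crit ∨ ready) = {n0, n1, n2, n3, n4, n5}
Sat(¬grant) = {n0, n1, n2, n3, n4, n5}
Sat((¬crit ∨ ready) ∧ ¬grant) = {n0, n1, n2, n3, n4, n5}
Sat(EX ((¬crit ∨ ready) ∧ ¬grant)) = {s : some successor in {n0, n1, n2, n3, n4, n5}} = {n0, n1, n2, n3, n4, n5}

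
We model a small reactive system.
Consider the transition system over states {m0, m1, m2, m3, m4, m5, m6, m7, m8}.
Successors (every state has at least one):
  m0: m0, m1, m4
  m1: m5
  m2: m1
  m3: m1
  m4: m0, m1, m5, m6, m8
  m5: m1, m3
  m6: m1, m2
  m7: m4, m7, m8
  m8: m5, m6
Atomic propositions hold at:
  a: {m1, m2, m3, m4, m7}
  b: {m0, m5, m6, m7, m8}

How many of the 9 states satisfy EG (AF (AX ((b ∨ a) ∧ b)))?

6

Sat(b ∨ a) = {m0, m1, m2, m3, m4, m5, m6, m7, m8}
Sat((b ∨ a) ∧ b) = {m0, m5, m6, m7, m8}
Sat(AX ((b ∨ a) ∧ b)) = {s : every successor in {m0, m5, m6, m7, m8}} = {m1, m8}
AF (AX ((b ∨ a) ∧ b)): least fixpoint, start Z0 = {m1, m8}, add states with every successor in Z. Z1 = {m1, m2, m3, m8}; Z2 = {m1, m2, m3, m5, m6, m8}; fixed.
Sat(AF (AX ((b ∨ a) ∧ b))) = {m1, m2, m3, m5, m6, m8}
EG (AF (AX ((b ∨ a) ∧ b))): greatest fixpoint, start Z0 = {m1, m2, m3, m5, m6, m8}, keep only states in Sat with some successor in Z. Already a fixed point.
Sat(EG (AF (AX ((b ∨ a) ∧ b)))) = {m1, m2, m3, m5, m6, m8}
|Sat(EG (AF (AX ((b ∨ a) ∧ b))))| = |{m1, m2, m3, m5, m6, m8}| = 6.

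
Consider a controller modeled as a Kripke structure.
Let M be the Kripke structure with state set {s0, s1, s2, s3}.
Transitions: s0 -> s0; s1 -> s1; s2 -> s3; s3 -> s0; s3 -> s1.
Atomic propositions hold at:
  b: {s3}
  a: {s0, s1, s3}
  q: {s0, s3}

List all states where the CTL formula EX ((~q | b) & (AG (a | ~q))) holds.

Sat(~q) = {s1, s2}
Sat(~q | b) = {s1, s2, s3}
Sat(a | ~q) = {s0, s1, s2, s3}
AG (a | ~q): greatest fixpoint, start Z0 = {s0, s1, s2, s3}, keep only states in Sat with every successor in Z. Already a fixed point.
Sat(AG (a | ~q)) = {s0, s1, s2, s3}
Sat((~q | b) & (AG (a | ~q))) = {s1, s2, s3}
Sat(EX ((~q | b) & (AG (a | ~q)))) = {s : some successor in {s1, s2, s3}} = {s1, s2, s3}

{s1, s2, s3}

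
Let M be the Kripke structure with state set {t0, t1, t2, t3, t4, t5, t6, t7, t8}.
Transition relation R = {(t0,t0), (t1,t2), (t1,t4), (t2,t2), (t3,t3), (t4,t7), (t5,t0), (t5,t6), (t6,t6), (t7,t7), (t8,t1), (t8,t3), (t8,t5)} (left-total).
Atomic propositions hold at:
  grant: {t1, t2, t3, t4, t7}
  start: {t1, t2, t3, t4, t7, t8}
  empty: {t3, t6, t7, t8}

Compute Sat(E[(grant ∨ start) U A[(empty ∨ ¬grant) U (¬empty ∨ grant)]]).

Sat(grant ∨ start) = {t1, t2, t3, t4, t7, t8}
Sat(¬grant) = {t0, t5, t6, t8}
Sat(empty ∨ ¬grant) = {t0, t3, t5, t6, t7, t8}
Sat(¬empty) = {t0, t1, t2, t4, t5}
Sat(¬empty ∨ grant) = {t0, t1, t2, t3, t4, t5, t7}
A[(empty ∨ ¬grant) U (¬empty ∨ grant)]: least fixpoint, start Z0 = Sat((¬empty ∨ grant)) = {t0, t1, t2, t3, t4, t5, t7}, add states in Sat(empty ∨ ¬grant) with every successor in Z. Z1 = {t0, t1, t2, t3, t4, t5, t7, t8}; fixed.
Sat(A[(empty ∨ ¬grant) U (¬empty ∨ grant)]) = {t0, t1, t2, t3, t4, t5, t7, t8}
E[(grant ∨ start) U A[(empty ∨ ¬grant) U (¬empty ∨ grant)]]: least fixpoint, start Z0 = Sat(A[(empty ∨ ¬grant) U (¬empty ∨ grant)]) = {t0, t1, t2, t3, t4, t5, t7, t8}, add states in Sat(grant ∨ start) with some successor in Z. Already a fixed point.
Sat(E[(grant ∨ start) U A[(empty ∨ ¬grant) U (¬empty ∨ grant)]]) = {t0, t1, t2, t3, t4, t5, t7, t8}

{t0, t1, t2, t3, t4, t5, t7, t8}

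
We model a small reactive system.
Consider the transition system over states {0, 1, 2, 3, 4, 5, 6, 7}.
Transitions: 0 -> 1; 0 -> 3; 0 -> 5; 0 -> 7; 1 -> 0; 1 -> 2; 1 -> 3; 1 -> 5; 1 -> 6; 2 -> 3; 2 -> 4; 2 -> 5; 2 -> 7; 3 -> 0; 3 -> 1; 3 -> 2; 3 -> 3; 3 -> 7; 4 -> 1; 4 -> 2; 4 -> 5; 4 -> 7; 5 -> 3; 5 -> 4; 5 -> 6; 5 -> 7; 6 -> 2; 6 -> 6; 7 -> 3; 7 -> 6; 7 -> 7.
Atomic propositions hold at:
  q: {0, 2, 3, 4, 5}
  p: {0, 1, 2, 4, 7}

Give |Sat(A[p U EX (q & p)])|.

Sat(q & p) = {0, 2, 4}
Sat(EX (q & p)) = {s : some successor in {0, 2, 4}} = {1, 2, 3, 4, 5, 6}
A[p U EX (q & p)]: least fixpoint, start Z0 = Sat(EX (q & p)) = {1, 2, 3, 4, 5, 6}, add states in Sat(p) with every successor in Z. Already a fixed point.
Sat(A[p U EX (q & p)]) = {1, 2, 3, 4, 5, 6}
|Sat(A[p U EX (q & p)])| = |{1, 2, 3, 4, 5, 6}| = 6.

6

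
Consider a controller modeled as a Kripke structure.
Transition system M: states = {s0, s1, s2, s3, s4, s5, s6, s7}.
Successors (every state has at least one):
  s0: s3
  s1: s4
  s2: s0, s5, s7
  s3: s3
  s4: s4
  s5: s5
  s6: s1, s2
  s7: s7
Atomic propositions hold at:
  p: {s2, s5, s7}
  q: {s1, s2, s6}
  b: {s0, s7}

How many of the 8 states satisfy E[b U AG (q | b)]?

1

Sat(q | b) = {s0, s1, s2, s6, s7}
AG (q | b): greatest fixpoint, start Z0 = {s0, s1, s2, s6, s7}, keep only states in Sat with every successor in Z. Z1 = {s6, s7}; Z2 = {s7}; fixed.
Sat(AG (q | b)) = {s7}
E[b U AG (q | b)]: least fixpoint, start Z0 = Sat(AG (q | b)) = {s7}, add states in Sat(b) with some successor in Z. Already a fixed point.
Sat(E[b U AG (q | b)]) = {s7}
|Sat(E[b U AG (q | b)])| = |{s7}| = 1.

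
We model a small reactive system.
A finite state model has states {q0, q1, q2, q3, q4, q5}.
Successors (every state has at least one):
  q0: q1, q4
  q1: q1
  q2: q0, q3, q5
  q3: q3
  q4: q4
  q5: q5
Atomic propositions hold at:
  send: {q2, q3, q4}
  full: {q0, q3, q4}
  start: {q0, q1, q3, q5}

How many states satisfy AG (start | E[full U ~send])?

Sat(~send) = {q0, q1, q5}
E[full U ~send]: least fixpoint, start Z0 = Sat(~send) = {q0, q1, q5}, add states in Sat(full) with some successor in Z. Already a fixed point.
Sat(E[full U ~send]) = {q0, q1, q5}
Sat(start | E[full U ~send]) = {q0, q1, q3, q5}
AG (start | E[full U ~send]): greatest fixpoint, start Z0 = {q0, q1, q3, q5}, keep only states in Sat with every successor in Z. Z1 = {q1, q3, q5}; fixed.
Sat(AG (start | E[full U ~send])) = {q1, q3, q5}
|Sat(AG (start | E[full U ~send]))| = |{q1, q3, q5}| = 3.

3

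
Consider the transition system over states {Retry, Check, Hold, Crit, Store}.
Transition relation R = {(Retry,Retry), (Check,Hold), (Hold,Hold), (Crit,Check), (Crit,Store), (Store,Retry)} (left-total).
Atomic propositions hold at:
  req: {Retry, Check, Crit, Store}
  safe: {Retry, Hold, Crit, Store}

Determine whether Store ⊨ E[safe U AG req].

Yes

AG req: greatest fixpoint, start Z0 = {Retry, Check, Crit, Store}, keep only states in Sat with every successor in Z. Z1 = {Retry, Crit, Store}; Z2 = {Retry, Store}; fixed.
Sat(AG req) = {Retry, Store}
E[safe U AG req]: least fixpoint, start Z0 = Sat(AG req) = {Retry, Store}, add states in Sat(safe) with some successor in Z. Z1 = {Retry, Crit, Store}; fixed.
Sat(E[safe U AG req]) = {Retry, Crit, Store}
Store ∈ Sat(E[safe U AG req]) = {Retry, Crit, Store}, so the formula holds at Store.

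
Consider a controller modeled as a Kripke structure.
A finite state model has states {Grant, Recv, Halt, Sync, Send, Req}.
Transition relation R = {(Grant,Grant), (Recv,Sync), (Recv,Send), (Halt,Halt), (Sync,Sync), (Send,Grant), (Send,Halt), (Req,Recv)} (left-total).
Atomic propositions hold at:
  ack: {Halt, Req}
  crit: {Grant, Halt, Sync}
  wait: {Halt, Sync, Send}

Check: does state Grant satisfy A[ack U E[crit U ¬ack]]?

Sat(¬ack) = {Grant, Recv, Sync, Send}
E[crit U ¬ack]: least fixpoint, start Z0 = Sat(¬ack) = {Grant, Recv, Sync, Send}, add states in Sat(crit) with some successor in Z. Already a fixed point.
Sat(E[crit U ¬ack]) = {Grant, Recv, Sync, Send}
A[ack U E[crit U ¬ack]]: least fixpoint, start Z0 = Sat(E[crit U ¬ack]) = {Grant, Recv, Sync, Send}, add states in Sat(ack) with every successor in Z. Z1 = {Grant, Recv, Sync, Send, Req}; fixed.
Sat(A[ack U E[crit U ¬ack]]) = {Grant, Recv, Sync, Send, Req}
Grant ∈ Sat(A[ack U E[crit U ¬ack]]) = {Grant, Recv, Sync, Send, Req}, so the formula holds at Grant.

Yes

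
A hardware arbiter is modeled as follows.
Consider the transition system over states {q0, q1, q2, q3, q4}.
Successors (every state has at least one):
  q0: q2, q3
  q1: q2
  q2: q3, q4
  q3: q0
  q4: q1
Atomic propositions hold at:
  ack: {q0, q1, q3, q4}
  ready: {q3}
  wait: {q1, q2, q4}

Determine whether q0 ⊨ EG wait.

EG wait: greatest fixpoint, start Z0 = {q1, q2, q4}, keep only states in Sat with some successor in Z. Already a fixed point.
Sat(EG wait) = {q1, q2, q4}
q0 ∉ Sat(EG wait) = {q1, q2, q4}, so the formula does not hold at q0.

No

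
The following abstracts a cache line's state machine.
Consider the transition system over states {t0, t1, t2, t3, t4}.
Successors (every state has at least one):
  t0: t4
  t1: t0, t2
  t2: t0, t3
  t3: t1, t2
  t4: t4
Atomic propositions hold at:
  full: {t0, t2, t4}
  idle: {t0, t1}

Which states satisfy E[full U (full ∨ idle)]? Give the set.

{t0, t1, t2, t4}

Sat(full ∨ idle) = {t0, t1, t2, t4}
E[full U (full ∨ idle)]: least fixpoint, start Z0 = Sat((full ∨ idle)) = {t0, t1, t2, t4}, add states in Sat(full) with some successor in Z. Already a fixed point.
Sat(E[full U (full ∨ idle)]) = {t0, t1, t2, t4}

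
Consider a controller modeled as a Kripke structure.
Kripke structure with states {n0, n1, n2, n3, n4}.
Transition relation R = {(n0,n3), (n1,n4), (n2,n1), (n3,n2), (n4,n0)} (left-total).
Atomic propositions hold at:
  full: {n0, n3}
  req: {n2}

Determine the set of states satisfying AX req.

Sat(AX req) = {s : every successor in {n2}} = {n3}

{n3}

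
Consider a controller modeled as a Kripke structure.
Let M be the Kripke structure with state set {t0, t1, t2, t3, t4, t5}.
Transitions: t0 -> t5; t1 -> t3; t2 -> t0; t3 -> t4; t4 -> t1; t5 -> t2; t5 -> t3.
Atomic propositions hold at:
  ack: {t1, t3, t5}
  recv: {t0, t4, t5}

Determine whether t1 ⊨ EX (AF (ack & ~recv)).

Yes

Sat(~recv) = {t1, t2, t3}
Sat(ack & ~recv) = {t1, t3}
AF (ack & ~recv): least fixpoint, start Z0 = {t1, t3}, add states with every successor in Z. Z1 = {t1, t3, t4}; fixed.
Sat(AF (ack & ~recv)) = {t1, t3, t4}
Sat(EX (AF (ack & ~recv))) = {s : some successor in {t1, t3, t4}} = {t1, t3, t4, t5}
t1 ∈ Sat(EX (AF (ack & ~recv))) = {t1, t3, t4, t5}, so the formula holds at t1.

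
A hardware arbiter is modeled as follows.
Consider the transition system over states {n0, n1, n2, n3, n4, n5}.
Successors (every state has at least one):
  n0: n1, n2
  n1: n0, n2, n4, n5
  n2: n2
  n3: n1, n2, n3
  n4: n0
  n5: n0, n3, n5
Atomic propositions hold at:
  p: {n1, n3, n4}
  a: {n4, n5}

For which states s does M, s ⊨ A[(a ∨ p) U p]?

Sat(a ∨ p) = {n1, n3, n4, n5}
A[(a ∨ p) U p]: least fixpoint, start Z0 = Sat(p) = {n1, n3, n4}, add states in Sat(a ∨ p) with every successor in Z. Already a fixed point.
Sat(A[(a ∨ p) U p]) = {n1, n3, n4}

{n1, n3, n4}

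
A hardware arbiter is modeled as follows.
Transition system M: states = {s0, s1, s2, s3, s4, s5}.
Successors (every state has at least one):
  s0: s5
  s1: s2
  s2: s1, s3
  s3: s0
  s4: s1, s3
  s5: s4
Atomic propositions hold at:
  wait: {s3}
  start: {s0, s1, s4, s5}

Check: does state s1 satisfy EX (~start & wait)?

Sat(~start) = {s2, s3}
Sat(~start & wait) = {s3}
Sat(EX (~start & wait)) = {s : some successor in {s3}} = {s2, s4}
s1 ∉ Sat(EX (~start & wait)) = {s2, s4}, so the formula does not hold at s1.

No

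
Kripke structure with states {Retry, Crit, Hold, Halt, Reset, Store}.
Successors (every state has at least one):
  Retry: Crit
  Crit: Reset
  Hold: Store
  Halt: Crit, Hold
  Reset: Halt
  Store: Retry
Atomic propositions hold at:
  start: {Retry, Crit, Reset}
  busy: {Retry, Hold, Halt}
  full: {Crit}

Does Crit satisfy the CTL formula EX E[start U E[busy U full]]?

E[busy U full]: least fixpoint, start Z0 = Sat(full) = {Crit}, add states in Sat(busy) with some successor in Z. Z1 = {Retry, Crit, Halt}; fixed.
Sat(E[busy U full]) = {Retry, Crit, Halt}
E[start U E[busy U full]]: least fixpoint, start Z0 = Sat(E[busy U full]) = {Retry, Crit, Halt}, add states in Sat(start) with some successor in Z. Z1 = {Retry, Crit, Halt, Reset}; fixed.
Sat(E[start U E[busy U full]]) = {Retry, Crit, Halt, Reset}
Sat(EX E[start U E[busy U full]]) = {s : some successor in {Retry, Crit, Halt, Reset}} = {Retry, Crit, Halt, Reset, Store}
Crit ∈ Sat(EX E[start U E[busy U full]]) = {Retry, Crit, Halt, Reset, Store}, so the formula holds at Crit.

Yes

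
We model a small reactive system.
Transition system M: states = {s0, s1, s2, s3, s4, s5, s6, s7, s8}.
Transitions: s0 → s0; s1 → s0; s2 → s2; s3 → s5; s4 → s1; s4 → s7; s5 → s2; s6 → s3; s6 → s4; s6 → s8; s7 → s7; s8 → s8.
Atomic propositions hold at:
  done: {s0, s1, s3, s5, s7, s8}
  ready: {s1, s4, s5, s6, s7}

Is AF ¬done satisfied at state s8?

Sat(¬done) = {s2, s4, s6}
AF ¬done: least fixpoint, start Z0 = {s2, s4, s6}, add states with every successor in Z. Z1 = {s2, s4, s5, s6}; Z2 = {s2, s3, s4, s5, s6}; fixed.
Sat(AF ¬done) = {s2, s3, s4, s5, s6}
s8 ∉ Sat(AF ¬done) = {s2, s3, s4, s5, s6}, so the formula does not hold at s8.

No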